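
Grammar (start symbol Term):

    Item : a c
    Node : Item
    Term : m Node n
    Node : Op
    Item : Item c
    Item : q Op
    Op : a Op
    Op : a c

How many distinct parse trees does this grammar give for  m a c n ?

Parse trees for m a c n:
  [Term m [Node [Item a c]] n]
  [Term m [Node [Op a c]] n]

2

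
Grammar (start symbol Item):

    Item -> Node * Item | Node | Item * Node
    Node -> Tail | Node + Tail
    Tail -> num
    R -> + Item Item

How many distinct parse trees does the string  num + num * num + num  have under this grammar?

2

Parse trees for num + num * num + num:
  [Item [Node [Node [Tail num]] + [Tail num]] * [Item [Node [Node [Tail num]] + [Tail num]]]]
  [Item [Item [Node [Node [Tail num]] + [Tail num]]] * [Node [Node [Tail num]] + [Tail num]]]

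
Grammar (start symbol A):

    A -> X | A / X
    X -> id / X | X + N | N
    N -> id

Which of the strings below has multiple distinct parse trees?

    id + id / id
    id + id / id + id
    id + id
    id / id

id + id / id: 1 tree
id + id / id + id: 1 tree
id + id: 1 tree
id / id: 2 trees

id / id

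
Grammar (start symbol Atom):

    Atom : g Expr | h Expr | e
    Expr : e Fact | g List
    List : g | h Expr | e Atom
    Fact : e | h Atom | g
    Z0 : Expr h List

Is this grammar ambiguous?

Only Atom, Expr, List, Fact are reachable from Atom; ignoring the rest: The reachable rules are right-linear with at most one rule per (nonterminal, next-terminal) pair. Each input token forces the next rule, so parsing is deterministic.

Unambiguous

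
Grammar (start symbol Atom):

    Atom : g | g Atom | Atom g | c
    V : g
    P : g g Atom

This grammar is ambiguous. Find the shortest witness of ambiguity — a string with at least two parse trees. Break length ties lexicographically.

length 1: no string has ≥2 trees
length 2: g g has 2 parse trees

Two derivations of g g:
  Atom ⇒ g Atom ⇒ g g
  Atom ⇒ Atom g ⇒ g g

g g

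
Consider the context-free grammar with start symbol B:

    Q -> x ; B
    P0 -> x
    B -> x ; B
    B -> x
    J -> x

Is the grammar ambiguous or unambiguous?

Only B is reachable from B; ignoring the rest: The reachable grammar is A → atom sep A | atom. Each atom is followed by either the separator (recurse) or end-of-string (stop) — no choice point.

Unambiguous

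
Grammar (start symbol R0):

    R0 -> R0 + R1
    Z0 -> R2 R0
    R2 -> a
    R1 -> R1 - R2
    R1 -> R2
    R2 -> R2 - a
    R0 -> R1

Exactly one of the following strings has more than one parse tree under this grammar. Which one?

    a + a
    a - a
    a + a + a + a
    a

a + a: 1 tree
a - a: 2 trees
a + a + a + a: 1 tree
a: 1 tree

a - a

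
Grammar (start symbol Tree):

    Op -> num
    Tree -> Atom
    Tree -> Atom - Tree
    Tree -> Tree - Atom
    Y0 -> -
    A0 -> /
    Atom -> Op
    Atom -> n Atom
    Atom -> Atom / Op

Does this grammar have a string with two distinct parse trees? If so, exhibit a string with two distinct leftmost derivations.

Ambiguous

Witness: num - num

Derivation 1: Tree ⇒ Atom - Tree ⇒ Op - Tree ⇒ num - Tree ⇒ num - Atom ⇒ num - Op ⇒ num - num
Derivation 2: Tree ⇒ Tree - Atom ⇒ Atom - Atom ⇒ Op - Atom ⇒ num - Atom ⇒ num - Op ⇒ num - num

Two distinct leftmost derivations for the same string.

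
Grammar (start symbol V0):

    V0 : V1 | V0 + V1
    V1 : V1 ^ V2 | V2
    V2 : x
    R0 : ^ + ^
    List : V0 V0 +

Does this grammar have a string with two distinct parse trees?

Unambiguous

(R0, List are unreachable from V0, so their rules don't affect L(V0).) V0 → V0 + V1 | V1  ;  V1 → V1 ^ V2 | V2  — a left-associative chain with V2 at the bottom. Each string factors uniquely by precedence.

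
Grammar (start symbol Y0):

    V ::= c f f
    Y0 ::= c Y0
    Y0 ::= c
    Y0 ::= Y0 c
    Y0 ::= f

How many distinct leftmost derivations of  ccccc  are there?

Parse trees for ccccc (showing first 6 of 16):
  [Y0 c [Y0 c [Y0 c [Y0 c [Y0 c]]]]]
  [Y0 c [Y0 c [Y0 c [Y0 [Y0 c] c]]]]
  [Y0 c [Y0 c [Y0 [Y0 c [Y0 c]] c]]]
  [Y0 c [Y0 c [Y0 [Y0 [Y0 c] c] c]]]
  [Y0 c [Y0 [Y0 c [Y0 c [Y0 c]]] c]]
  [Y0 c [Y0 [Y0 c [Y0 [Y0 c] c]] c]]

16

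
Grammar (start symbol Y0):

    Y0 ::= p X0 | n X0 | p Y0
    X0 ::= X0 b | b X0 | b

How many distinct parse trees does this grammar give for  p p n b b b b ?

Parse trees for p p n b b b b:
  [Y0 p [Y0 p [Y0 n [X0 [X0 [X0 [X0 b] b] b] b]]]]
  [Y0 p [Y0 p [Y0 n [X0 [X0 [X0 b [X0 b]] b] b]]]]
  [Y0 p [Y0 p [Y0 n [X0 [X0 b [X0 [X0 b] b]] b]]]]
  [Y0 p [Y0 p [Y0 n [X0 [X0 b [X0 b [X0 b]]] b]]]]
  [Y0 p [Y0 p [Y0 n [X0 b [X0 [X0 [X0 b] b] b]]]]]
  [Y0 p [Y0 p [Y0 n [X0 b [X0 [X0 b [X0 b]] b]]]]]
  [Y0 p [Y0 p [Y0 n [X0 b [X0 b [X0 [X0 b] b]]]]]]
  [Y0 p [Y0 p [Y0 n [X0 b [X0 b [X0 b [X0 b]]]]]]]

8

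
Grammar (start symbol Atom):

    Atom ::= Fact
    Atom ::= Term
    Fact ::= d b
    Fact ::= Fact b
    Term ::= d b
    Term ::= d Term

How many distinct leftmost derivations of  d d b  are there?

1

Parse trees for d d b:
  [Atom [Term d [Term d b]]]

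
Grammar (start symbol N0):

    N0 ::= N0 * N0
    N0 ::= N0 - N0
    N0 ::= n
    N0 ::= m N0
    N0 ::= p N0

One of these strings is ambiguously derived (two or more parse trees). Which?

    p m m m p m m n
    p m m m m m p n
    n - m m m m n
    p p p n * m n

p m m m p m m n: 1 tree
p m m m m m p n: 1 tree
n - m m m m n: 1 tree
p p p n * m n: 4 trees

p p p n * m n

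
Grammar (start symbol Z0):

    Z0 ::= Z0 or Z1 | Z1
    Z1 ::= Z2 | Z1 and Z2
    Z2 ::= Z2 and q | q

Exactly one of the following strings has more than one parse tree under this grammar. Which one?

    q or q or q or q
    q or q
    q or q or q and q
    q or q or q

q or q or q and q

q or q or q or q: 1 tree
q or q: 1 tree
q or q or q and q: 2 trees
q or q or q: 1 tree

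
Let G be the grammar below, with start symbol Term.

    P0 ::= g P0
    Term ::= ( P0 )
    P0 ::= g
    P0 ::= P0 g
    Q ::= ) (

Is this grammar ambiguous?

Ambiguous

Witness: ( g g )

Derivation 1: Term ⇒ ( P0 ) ⇒ ( g P0 ) ⇒ ( g g )
Derivation 2: Term ⇒ ( P0 ) ⇒ ( P0 g ) ⇒ ( g g )

Two distinct leftmost derivations for the same string.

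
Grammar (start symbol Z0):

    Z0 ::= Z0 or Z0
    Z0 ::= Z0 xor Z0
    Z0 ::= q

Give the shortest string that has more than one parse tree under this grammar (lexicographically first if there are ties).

length 1: no string has ≥2 trees
length 3: no string has ≥2 trees
length 5: q or q or q has 2 parse trees

Two derivations of q or q or q:
  Z0 ⇒ Z0 or Z0 ⇒ Z0 or Z0 or Z0 ⇒ q or Z0 or Z0 ⇒ q or q or Z0 ⇒ q or q or q
  Z0 ⇒ Z0 or Z0 ⇒ q or Z0 ⇒ q or Z0 or Z0 ⇒ q or q or Z0 ⇒ q or q or q

q or q or q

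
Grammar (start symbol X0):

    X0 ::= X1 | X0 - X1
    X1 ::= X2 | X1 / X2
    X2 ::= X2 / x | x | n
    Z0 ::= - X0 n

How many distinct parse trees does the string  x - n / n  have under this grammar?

1

Parse trees for x - n / n:
  [X0 [X0 [X1 [X2 x]]] - [X1 [X1 [X2 n]] / [X2 n]]]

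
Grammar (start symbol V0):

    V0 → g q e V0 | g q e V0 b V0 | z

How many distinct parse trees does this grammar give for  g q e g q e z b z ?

Parse trees for g q e g q e z b z:
  [V0 g q e [V0 g q e [V0 z] b [V0 z]]]
  [V0 g q e [V0 g q e [V0 z]] b [V0 z]]

2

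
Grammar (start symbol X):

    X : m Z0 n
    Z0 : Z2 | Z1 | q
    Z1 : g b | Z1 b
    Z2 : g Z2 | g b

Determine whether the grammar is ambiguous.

Witness: m g b n

Derivation 1: X ⇒ m Z0 n ⇒ m Z2 n ⇒ m g b n
Derivation 2: X ⇒ m Z0 n ⇒ m Z1 n ⇒ m g b n

Two distinct leftmost derivations for the same string.

Ambiguous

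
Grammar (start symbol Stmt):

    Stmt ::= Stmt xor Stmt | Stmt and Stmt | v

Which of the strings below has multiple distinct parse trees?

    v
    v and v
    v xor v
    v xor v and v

v: 1 tree
v and v: 1 tree
v xor v: 1 tree
v xor v and v: 2 trees

v xor v and v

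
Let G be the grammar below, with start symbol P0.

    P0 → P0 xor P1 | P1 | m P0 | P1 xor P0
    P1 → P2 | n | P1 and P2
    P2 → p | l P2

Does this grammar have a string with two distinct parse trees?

Ambiguous

Witness: n xor n

Derivation 1: P0 ⇒ P0 xor P1 ⇒ P1 xor P1 ⇒ n xor P1 ⇒ n xor n
Derivation 2: P0 ⇒ P1 xor P0 ⇒ n xor P0 ⇒ n xor P1 ⇒ n xor n

Two distinct leftmost derivations for the same string.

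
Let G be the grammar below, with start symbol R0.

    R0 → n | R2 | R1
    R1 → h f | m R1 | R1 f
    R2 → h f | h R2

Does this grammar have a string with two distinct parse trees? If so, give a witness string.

Ambiguous

Witness: h f

Derivation 1: R0 ⇒ R2 ⇒ h f
Derivation 2: R0 ⇒ R1 ⇒ h f

Two distinct leftmost derivations for the same string.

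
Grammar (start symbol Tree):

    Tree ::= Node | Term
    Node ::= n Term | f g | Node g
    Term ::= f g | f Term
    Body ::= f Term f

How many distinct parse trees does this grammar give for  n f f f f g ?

1

Parse trees for n f f f f g:
  [Tree [Node n [Term f [Term f [Term f [Term f g]]]]]]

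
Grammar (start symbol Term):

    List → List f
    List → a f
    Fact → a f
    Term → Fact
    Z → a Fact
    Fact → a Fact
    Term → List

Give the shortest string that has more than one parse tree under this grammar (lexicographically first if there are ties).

length 2: a f has 2 parse trees

Two derivations of a f:
  Term ⇒ Fact ⇒ a f
  Term ⇒ List ⇒ a f

a f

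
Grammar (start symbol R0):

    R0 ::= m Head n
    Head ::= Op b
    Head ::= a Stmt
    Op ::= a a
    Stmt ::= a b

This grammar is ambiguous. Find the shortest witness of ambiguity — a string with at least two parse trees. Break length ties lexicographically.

m a a b n

length 5: m a a b n has 2 parse trees

Two derivations of m a a b n:
  R0 ⇒ m Head n ⇒ m Op b n ⇒ m a a b n
  R0 ⇒ m Head n ⇒ m a Stmt n ⇒ m a a b n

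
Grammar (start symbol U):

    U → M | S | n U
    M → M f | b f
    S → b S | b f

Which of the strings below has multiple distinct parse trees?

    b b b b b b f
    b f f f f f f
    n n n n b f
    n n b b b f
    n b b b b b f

b b b b b b f: 1 tree
b f f f f f f: 1 tree
n n n n b f: 2 trees
n n b b b f: 1 tree
n b b b b b f: 1 tree

n n n n b f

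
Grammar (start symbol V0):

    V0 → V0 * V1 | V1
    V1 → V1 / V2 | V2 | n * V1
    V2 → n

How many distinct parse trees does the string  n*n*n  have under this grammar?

Parse trees for n*n*n:
  [V0 [V0 [V1 [V2 n]]] * [V1 n * [V1 [V2 n]]]]
  [V0 [V0 [V0 [V1 [V2 n]]] * [V1 [V2 n]]] * [V1 [V2 n]]]
  [V0 [V0 [V1 n * [V1 [V2 n]]]] * [V1 [V2 n]]]
  [V0 [V1 n * [V1 n * [V1 [V2 n]]]]]

4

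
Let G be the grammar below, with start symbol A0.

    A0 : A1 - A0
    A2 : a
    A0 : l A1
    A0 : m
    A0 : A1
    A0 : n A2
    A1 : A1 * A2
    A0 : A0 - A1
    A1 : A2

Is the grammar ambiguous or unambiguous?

Ambiguous

Witness: a - a

Derivation 1: A0 ⇒ A1 - A0 ⇒ A2 - A0 ⇒ a - A0 ⇒ a - A1 ⇒ a - A2 ⇒ a - a
Derivation 2: A0 ⇒ A0 - A1 ⇒ A1 - A1 ⇒ A2 - A1 ⇒ a - A1 ⇒ a - A2 ⇒ a - a

Two distinct leftmost derivations for the same string.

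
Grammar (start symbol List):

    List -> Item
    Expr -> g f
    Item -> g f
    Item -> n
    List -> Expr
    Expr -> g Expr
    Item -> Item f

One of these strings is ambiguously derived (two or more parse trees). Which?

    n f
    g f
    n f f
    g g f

n f: 1 tree
g f: 2 trees
n f f: 1 tree
g g f: 1 tree

g f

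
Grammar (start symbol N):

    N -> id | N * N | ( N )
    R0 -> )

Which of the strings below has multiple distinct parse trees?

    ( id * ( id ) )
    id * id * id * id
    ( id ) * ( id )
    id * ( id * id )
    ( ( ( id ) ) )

( id * ( id ) ): 1 tree
id * id * id * id: 5 trees
( id ) * ( id ): 1 tree
id * ( id * id ): 1 tree
( ( ( id ) ) ): 1 tree

id * id * id * id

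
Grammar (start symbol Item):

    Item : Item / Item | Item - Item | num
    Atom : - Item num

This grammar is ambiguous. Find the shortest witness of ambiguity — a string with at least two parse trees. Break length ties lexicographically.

length 1: no string has ≥2 trees
length 3: no string has ≥2 trees
length 5: num - num - num has 2 parse trees

Two derivations of num - num - num:
  Item ⇒ Item - Item ⇒ Item - Item - Item ⇒ num - Item - Item ⇒ num - num - Item ⇒ num - num - num
  Item ⇒ Item - Item ⇒ num - Item ⇒ num - Item - Item ⇒ num - num - Item ⇒ num - num - num

num - num - num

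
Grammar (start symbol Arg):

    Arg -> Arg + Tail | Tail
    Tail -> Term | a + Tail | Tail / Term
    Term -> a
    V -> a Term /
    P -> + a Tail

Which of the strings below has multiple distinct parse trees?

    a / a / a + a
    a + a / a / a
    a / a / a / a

a / a / a + a: 1 tree
a + a / a / a: 4 trees
a / a / a / a: 1 tree

a + a / a / a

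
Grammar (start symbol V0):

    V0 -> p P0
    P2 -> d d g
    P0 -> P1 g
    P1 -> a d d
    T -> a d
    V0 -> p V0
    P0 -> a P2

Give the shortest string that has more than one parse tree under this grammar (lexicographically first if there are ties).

length 5: p a d d g has 2 parse trees

Two derivations of p a d d g:
  V0 ⇒ p P0 ⇒ p P1 g ⇒ p a d d g
  V0 ⇒ p P0 ⇒ p a P2 ⇒ p a d d g

p a d d g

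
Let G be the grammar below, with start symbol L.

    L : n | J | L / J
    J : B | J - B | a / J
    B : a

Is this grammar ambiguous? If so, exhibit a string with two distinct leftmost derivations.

Witness: a / a

Derivation 1: L ⇒ J ⇒ a / J ⇒ a / B ⇒ a / a
Derivation 2: L ⇒ L / J ⇒ J / J ⇒ B / J ⇒ a / J ⇒ a / B ⇒ a / a

Two distinct leftmost derivations for the same string.

Ambiguous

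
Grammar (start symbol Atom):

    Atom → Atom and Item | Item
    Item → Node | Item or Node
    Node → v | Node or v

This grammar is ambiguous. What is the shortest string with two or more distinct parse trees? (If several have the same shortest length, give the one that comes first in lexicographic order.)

v or v

length 1: no string has ≥2 trees
length 3: v or v has 2 parse trees

Two derivations of v or v:
  Atom ⇒ Item ⇒ Node ⇒ Node or v ⇒ v or v
  Atom ⇒ Item ⇒ Item or Node ⇒ Node or Node ⇒ v or Node ⇒ v or v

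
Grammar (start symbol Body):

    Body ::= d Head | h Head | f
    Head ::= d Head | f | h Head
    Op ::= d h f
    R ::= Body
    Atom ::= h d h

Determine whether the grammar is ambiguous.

Unambiguous

(Op, R, Atom are unreachable from Body, so their rules don't affect L(Body).) Restricted to the reachable nonterminals, every rule has the form A → t or A → t B, and no two rules for the same A share a first terminal. The grammar encodes a DFA — one run per string.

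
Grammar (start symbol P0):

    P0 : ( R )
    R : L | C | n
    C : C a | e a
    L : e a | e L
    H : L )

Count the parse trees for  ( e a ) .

Parse trees for ( e a ):
  [P0 ( [R [L e a]] )]
  [P0 ( [R [C e a]] )]

2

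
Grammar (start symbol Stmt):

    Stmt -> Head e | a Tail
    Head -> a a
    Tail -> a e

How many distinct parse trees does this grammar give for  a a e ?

Parse trees for a a e:
  [Stmt [Head a a] e]
  [Stmt a [Tail a e]]

2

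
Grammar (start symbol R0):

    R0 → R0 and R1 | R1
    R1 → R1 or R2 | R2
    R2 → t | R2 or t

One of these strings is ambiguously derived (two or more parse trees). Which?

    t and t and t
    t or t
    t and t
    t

t and t and t: 1 tree
t or t: 2 trees
t and t: 1 tree
t: 1 tree

t or t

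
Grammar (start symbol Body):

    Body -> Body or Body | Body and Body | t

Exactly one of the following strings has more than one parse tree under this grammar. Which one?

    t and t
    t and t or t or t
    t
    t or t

t and t: 1 tree
t and t or t or t: 5 trees
t: 1 tree
t or t: 1 tree

t and t or t or t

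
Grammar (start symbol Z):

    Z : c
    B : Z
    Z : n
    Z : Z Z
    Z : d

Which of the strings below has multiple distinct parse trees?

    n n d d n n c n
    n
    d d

n n d d n n c n: 429 trees
n: 1 tree
d d: 1 tree

n n d d n n c n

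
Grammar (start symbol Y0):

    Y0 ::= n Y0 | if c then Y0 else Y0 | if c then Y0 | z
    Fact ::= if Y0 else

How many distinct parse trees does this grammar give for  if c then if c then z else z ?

2

Parse trees for if c then if c then z else z:
  [Y0 if c then [Y0 if c then [Y0 z]] else [Y0 z]]
  [Y0 if c then [Y0 if c then [Y0 z] else [Y0 z]]]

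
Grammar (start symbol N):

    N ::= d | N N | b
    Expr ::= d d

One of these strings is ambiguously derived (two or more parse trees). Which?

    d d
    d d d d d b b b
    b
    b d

d d: 1 tree
d d d d d b b b: 429 trees
b: 1 tree
b d: 1 tree

d d d d d b b b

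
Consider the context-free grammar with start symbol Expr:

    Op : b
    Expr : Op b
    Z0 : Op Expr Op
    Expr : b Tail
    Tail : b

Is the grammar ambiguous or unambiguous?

Ambiguous

Witness: b b

Derivation 1: Expr ⇒ Op b ⇒ b b
Derivation 2: Expr ⇒ b Tail ⇒ b b

Two distinct leftmost derivations for the same string.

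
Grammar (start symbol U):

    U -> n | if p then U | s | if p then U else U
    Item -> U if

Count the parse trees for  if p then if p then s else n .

2

Parse trees for if p then if p then s else n:
  [U if p then [U if p then [U s] else [U n]]]
  [U if p then [U if p then [U s]] else [U n]]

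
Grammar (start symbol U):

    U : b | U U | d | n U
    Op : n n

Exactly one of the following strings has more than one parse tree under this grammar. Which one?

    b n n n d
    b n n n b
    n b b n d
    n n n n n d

b n n n d: 1 tree
b n n n b: 1 tree
n b b n d: 5 trees
n n n n n d: 1 tree

n b b n d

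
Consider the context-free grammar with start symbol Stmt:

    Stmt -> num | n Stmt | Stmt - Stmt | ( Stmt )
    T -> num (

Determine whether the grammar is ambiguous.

Ambiguous

Witness: n num - num

Derivation 1: Stmt ⇒ n Stmt ⇒ n Stmt - Stmt ⇒ n num - Stmt ⇒ n num - num
Derivation 2: Stmt ⇒ Stmt - Stmt ⇒ n Stmt - Stmt ⇒ n num - Stmt ⇒ n num - num

Two distinct leftmost derivations for the same string.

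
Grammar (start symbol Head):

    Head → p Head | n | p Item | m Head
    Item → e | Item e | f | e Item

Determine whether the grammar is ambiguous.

Witness: p e e

Derivation 1: Head ⇒ p Item ⇒ p Item e ⇒ p e e
Derivation 2: Head ⇒ p Item ⇒ p e Item ⇒ p e e

Two distinct leftmost derivations for the same string.

Ambiguous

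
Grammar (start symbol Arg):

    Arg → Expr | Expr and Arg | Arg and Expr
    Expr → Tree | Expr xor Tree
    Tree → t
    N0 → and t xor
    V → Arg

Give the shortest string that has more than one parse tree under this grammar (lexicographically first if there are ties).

t and t

length 1: no string has ≥2 trees
length 3: t and t has 2 parse trees

Two derivations of t and t:
  Arg ⇒ Expr and Arg ⇒ Tree and Arg ⇒ t and Arg ⇒ t and Expr ⇒ t and Tree ⇒ t and t
  Arg ⇒ Arg and Expr ⇒ Expr and Expr ⇒ Tree and Expr ⇒ t and Expr ⇒ t and Tree ⇒ t and t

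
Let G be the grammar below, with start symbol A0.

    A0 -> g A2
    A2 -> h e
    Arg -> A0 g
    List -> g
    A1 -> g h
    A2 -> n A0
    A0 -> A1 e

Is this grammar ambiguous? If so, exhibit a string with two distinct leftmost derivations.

Ambiguous

Witness: g h e

Derivation 1: A0 ⇒ g A2 ⇒ g h e
Derivation 2: A0 ⇒ A1 e ⇒ g h e

Two distinct leftmost derivations for the same string.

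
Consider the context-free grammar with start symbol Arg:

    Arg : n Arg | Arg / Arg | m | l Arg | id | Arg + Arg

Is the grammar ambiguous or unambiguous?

Witness: l id + id

Derivation 1: Arg ⇒ l Arg ⇒ l Arg + Arg ⇒ l id + Arg ⇒ l id + id
Derivation 2: Arg ⇒ Arg + Arg ⇒ l Arg + Arg ⇒ l id + Arg ⇒ l id + id

Two distinct leftmost derivations for the same string.

Ambiguous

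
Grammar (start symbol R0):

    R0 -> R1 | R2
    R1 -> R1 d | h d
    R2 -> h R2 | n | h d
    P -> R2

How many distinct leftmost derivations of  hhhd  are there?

Parse trees for hhhd:
  [R0 [R2 h [R2 h [R2 h d]]]]

1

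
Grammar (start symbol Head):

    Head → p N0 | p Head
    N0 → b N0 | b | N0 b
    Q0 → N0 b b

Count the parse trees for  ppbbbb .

Parse trees for ppbbbb:
  [Head p [Head p [N0 b [N0 b [N0 b [N0 b]]]]]]
  [Head p [Head p [N0 b [N0 b [N0 [N0 b] b]]]]]
  [Head p [Head p [N0 b [N0 [N0 b [N0 b]] b]]]]
  [Head p [Head p [N0 b [N0 [N0 [N0 b] b] b]]]]
  [Head p [Head p [N0 [N0 b [N0 b [N0 b]]] b]]]
  [Head p [Head p [N0 [N0 b [N0 [N0 b] b]] b]]]
  [Head p [Head p [N0 [N0 [N0 b [N0 b]] b] b]]]
  [Head p [Head p [N0 [N0 [N0 [N0 b] b] b] b]]]

8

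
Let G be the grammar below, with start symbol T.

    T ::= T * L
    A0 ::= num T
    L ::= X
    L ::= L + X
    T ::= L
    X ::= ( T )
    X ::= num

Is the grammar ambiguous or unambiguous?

Unambiguous

(A0 is unreachable from T, so its rules don't affect L(T).) This is a standard precedence ladder (T over L over X), with each level left-recursive on its own operator ('*' at T, '+' at L). That structure is LR(1), hence unambiguous.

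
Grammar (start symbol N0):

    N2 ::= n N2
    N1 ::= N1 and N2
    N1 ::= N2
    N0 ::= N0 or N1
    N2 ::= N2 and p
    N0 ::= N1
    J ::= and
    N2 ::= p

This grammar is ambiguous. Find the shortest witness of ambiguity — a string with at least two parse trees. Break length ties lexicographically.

length 1: no string has ≥2 trees
length 2: no string has ≥2 trees
length 3: p and p has 2 parse trees

Two derivations of p and p:
  N0 ⇒ N1 ⇒ N1 and N2 ⇒ N2 and N2 ⇒ p and N2 ⇒ p and p
  N0 ⇒ N1 ⇒ N2 ⇒ N2 and p ⇒ p and p

p and p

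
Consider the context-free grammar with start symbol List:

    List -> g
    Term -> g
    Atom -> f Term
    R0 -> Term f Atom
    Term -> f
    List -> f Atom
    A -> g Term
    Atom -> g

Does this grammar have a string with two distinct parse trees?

(R0, A are unreachable from List, so their rules don't affect L(List).) Each reachable nonterminal has at most one production per leading terminal, and all productions are right-linear; the derivation is determined token-by-token.

Unambiguous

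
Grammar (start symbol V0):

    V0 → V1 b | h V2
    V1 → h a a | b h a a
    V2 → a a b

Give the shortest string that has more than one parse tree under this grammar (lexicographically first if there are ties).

length 4: h a a b has 2 parse trees

Two derivations of h a a b:
  V0 ⇒ V1 b ⇒ h a a b
  V0 ⇒ h V2 ⇒ h a a b

h a a b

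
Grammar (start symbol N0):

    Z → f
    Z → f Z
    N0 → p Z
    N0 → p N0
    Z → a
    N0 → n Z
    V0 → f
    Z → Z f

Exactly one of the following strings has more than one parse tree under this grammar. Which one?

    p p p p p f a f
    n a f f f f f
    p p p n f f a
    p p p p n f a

p p p p p f a f

p p p p p f a f: 2 trees
n a f f f f f: 1 tree
p p p n f f a: 1 tree
p p p p n f a: 1 tree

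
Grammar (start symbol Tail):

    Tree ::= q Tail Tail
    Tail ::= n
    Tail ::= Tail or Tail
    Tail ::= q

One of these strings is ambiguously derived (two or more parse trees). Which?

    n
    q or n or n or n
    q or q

n: 1 tree
q or n or n or n: 5 trees
q or q: 1 tree

q or n or n or n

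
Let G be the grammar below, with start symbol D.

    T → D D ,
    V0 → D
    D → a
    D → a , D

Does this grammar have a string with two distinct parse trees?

Unambiguous

Only D is reachable from D; ignoring the rest: The reachable grammar is A → atom sep A | atom. Each atom is followed by either the separator (recurse) or end-of-string (stop) — no choice point.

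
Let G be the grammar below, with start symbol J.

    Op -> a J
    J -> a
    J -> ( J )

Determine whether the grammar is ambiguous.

(Op is unreachable from J, so its rules don't affect L(J).) Each string is a nest of matched brackets around a single atom. An opening bracket forces the recursive rule; an atom forces the base rule.

Unambiguous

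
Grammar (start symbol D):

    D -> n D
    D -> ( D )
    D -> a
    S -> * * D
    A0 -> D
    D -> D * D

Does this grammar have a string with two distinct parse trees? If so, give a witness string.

Ambiguous

Witness: n a * a

Derivation 1: D ⇒ n D ⇒ n D * D ⇒ n a * D ⇒ n a * a
Derivation 2: D ⇒ D * D ⇒ n D * D ⇒ n a * D ⇒ n a * a

Two distinct leftmost derivations for the same string.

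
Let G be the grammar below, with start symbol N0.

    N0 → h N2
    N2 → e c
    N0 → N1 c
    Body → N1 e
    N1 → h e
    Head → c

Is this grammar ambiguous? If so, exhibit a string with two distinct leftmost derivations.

Ambiguous

Witness: h e c

Derivation 1: N0 ⇒ h N2 ⇒ h e c
Derivation 2: N0 ⇒ N1 c ⇒ h e c

Two distinct leftmost derivations for the same string.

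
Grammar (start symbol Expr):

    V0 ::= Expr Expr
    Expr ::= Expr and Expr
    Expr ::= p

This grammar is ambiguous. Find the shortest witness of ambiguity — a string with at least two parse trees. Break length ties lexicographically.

length 1: no string has ≥2 trees
length 3: no string has ≥2 trees
length 5: p and p and p has 2 parse trees

Two derivations of p and p and p:
  Expr ⇒ Expr and Expr ⇒ Expr and Expr and Expr ⇒ p and Expr and Expr ⇒ p and p and Expr ⇒ p and p and p
  Expr ⇒ Expr and Expr ⇒ p and Expr ⇒ p and Expr and Expr ⇒ p and p and Expr ⇒ p and p and p

p and p and p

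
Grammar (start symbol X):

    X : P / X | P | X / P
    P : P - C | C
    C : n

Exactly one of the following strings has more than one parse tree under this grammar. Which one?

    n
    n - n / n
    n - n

n: 1 tree
n - n / n: 2 trees
n - n: 1 tree

n - n / n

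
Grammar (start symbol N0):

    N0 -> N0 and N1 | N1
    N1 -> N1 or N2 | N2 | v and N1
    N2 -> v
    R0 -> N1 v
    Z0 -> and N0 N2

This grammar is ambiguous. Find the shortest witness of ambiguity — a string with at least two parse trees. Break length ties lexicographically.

length 1: no string has ≥2 trees
length 3: v and v has 2 parse trees

Two derivations of v and v:
  N0 ⇒ N0 and N1 ⇒ N1 and N1 ⇒ N2 and N1 ⇒ v and N1 ⇒ v and N2 ⇒ v and v
  N0 ⇒ N1 ⇒ v and N1 ⇒ v and N2 ⇒ v and v

v and v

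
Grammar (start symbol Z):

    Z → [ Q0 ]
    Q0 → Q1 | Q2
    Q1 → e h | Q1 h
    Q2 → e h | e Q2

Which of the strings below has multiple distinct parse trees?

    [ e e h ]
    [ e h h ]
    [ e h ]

[ e e h ]: 1 tree
[ e h h ]: 1 tree
[ e h ]: 2 trees

[ e h ]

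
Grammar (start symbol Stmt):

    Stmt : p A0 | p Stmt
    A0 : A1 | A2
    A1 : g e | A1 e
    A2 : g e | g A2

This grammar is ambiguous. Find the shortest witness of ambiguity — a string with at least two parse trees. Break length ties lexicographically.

p g e

length 3: p g e has 2 parse trees

Two derivations of p g e:
  Stmt ⇒ p A0 ⇒ p A1 ⇒ p g e
  Stmt ⇒ p A0 ⇒ p A2 ⇒ p g e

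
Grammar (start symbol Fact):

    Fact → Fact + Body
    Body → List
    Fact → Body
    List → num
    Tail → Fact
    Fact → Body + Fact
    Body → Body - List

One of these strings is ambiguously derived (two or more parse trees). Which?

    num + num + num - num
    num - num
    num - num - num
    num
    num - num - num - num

num + num + num - num: 4 trees
num - num: 1 tree
num - num - num: 1 tree
num: 1 tree
num - num - num - num: 1 tree

num + num + num - num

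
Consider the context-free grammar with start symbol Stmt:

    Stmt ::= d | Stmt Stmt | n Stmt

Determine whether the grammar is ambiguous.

Witness: d d d

Derivation 1: Stmt ⇒ Stmt Stmt ⇒ d Stmt ⇒ d Stmt Stmt ⇒ d d Stmt ⇒ d d d
Derivation 2: Stmt ⇒ Stmt Stmt ⇒ Stmt Stmt Stmt ⇒ d Stmt Stmt ⇒ d d Stmt ⇒ d d d

Two distinct leftmost derivations for the same string.

Ambiguous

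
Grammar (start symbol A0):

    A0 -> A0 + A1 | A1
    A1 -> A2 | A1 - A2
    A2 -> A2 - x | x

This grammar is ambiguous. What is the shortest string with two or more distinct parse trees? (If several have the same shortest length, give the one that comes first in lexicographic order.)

length 1: no string has ≥2 trees
length 3: x - x has 2 parse trees

Two derivations of x - x:
  A0 ⇒ A1 ⇒ A2 ⇒ A2 - x ⇒ x - x
  A0 ⇒ A1 ⇒ A1 - A2 ⇒ A2 - A2 ⇒ x - A2 ⇒ x - x

x - x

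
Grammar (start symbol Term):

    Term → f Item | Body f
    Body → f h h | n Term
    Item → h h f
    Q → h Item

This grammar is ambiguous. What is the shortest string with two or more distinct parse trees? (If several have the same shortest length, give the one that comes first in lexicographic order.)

f h h f

length 4: f h h f has 2 parse trees

Two derivations of f h h f:
  Term ⇒ f Item ⇒ f h h f
  Term ⇒ Body f ⇒ f h h f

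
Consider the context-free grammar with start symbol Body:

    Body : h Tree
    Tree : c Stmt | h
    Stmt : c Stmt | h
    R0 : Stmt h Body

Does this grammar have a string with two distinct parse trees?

Unambiguous

Only Body, Tree, Stmt are reachable from Body; ignoring the rest: Restricted to the reachable nonterminals, every rule has the form A → t or A → t B, and no two rules for the same A share a first terminal. The grammar encodes a DFA — one run per string.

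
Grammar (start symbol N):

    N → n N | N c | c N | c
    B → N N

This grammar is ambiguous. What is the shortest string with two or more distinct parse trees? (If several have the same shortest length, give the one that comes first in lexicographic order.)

c c

length 1: no string has ≥2 trees
length 2: c c has 2 parse trees

Two derivations of c c:
  N ⇒ N c ⇒ c c
  N ⇒ c N ⇒ c c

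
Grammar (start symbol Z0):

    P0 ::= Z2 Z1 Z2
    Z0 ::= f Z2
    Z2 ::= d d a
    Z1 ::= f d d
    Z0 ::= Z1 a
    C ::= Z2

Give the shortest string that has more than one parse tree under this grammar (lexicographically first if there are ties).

length 4: f d d a has 2 parse trees

Two derivations of f d d a:
  Z0 ⇒ f Z2 ⇒ f d d a
  Z0 ⇒ Z1 a ⇒ f d d a

f d d a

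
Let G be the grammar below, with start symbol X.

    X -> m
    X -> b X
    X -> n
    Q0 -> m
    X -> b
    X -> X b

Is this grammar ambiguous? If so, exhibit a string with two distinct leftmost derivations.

Ambiguous

Witness: b b

Derivation 1: X ⇒ b X ⇒ b b
Derivation 2: X ⇒ X b ⇒ b b

Two distinct leftmost derivations for the same string.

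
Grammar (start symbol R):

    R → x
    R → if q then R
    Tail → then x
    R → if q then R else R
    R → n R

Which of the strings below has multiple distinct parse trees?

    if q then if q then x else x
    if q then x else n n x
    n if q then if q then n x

if q then if q then x else x

if q then if q then x else x: 2 trees
if q then x else n n x: 1 tree
n if q then if q then n x: 1 tree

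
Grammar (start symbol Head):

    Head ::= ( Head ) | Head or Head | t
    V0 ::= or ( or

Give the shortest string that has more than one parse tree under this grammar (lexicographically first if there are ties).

length 1: no string has ≥2 trees
length 3: no string has ≥2 trees
length 5: t or t or t has 2 parse trees

Two derivations of t or t or t:
  Head ⇒ Head or Head ⇒ Head or Head or Head ⇒ t or Head or Head ⇒ t or t or Head ⇒ t or t or t
  Head ⇒ Head or Head ⇒ t or Head ⇒ t or Head or Head ⇒ t or t or Head ⇒ t or t or t

t or t or t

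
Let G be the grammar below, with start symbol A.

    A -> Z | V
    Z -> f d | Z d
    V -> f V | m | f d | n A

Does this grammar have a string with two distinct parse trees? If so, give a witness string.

Ambiguous

Witness: f d

Derivation 1: A ⇒ Z ⇒ f d
Derivation 2: A ⇒ V ⇒ f d

Two distinct leftmost derivations for the same string.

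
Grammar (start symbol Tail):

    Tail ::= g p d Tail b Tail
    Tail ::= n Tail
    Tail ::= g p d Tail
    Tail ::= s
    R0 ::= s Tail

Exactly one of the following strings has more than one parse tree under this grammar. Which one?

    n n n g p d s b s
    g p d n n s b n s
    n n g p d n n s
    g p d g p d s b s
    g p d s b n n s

g p d g p d s b s

n n n g p d s b s: 1 tree
g p d n n s b n s: 1 tree
n n g p d n n s: 1 tree
g p d g p d s b s: 2 trees
g p d s b n n s: 1 tree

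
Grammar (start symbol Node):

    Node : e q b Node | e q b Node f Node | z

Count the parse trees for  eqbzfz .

Parse trees for eqbzfz:
  [Node e q b [Node z] f [Node z]]

1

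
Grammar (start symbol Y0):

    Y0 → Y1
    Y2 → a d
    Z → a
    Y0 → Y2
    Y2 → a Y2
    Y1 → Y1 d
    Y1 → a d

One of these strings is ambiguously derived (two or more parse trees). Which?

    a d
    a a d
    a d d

a d

a d: 2 trees
a a d: 1 tree
a d d: 1 tree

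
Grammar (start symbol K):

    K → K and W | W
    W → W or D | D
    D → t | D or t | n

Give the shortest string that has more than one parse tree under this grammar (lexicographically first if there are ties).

n or t

length 1: no string has ≥2 trees
length 3: n or t has 2 parse trees

Two derivations of n or t:
  K ⇒ W ⇒ W or D ⇒ D or D ⇒ n or D ⇒ n or t
  K ⇒ W ⇒ D ⇒ D or t ⇒ n or t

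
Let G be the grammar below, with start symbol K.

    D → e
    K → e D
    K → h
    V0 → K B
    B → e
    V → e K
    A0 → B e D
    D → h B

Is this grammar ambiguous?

Unambiguous

(V, V0, A0 are unreachable from K, so their rules don't affect L(K).) The reachable rules are right-linear with at most one rule per (nonterminal, next-terminal) pair. Each input token forces the next rule, so parsing is deterministic.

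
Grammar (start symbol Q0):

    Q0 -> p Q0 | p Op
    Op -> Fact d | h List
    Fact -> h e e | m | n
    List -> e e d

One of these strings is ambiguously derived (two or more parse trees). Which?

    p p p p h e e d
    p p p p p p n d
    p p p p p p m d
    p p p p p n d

p p p p h e e d: 2 trees
p p p p p p n d: 1 tree
p p p p p p m d: 1 tree
p p p p p n d: 1 tree

p p p p h e e d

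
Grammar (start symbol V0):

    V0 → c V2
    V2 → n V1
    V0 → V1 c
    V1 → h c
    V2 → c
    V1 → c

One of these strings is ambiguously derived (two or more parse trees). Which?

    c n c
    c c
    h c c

c c

c n c: 1 tree
c c: 2 trees
h c c: 1 tree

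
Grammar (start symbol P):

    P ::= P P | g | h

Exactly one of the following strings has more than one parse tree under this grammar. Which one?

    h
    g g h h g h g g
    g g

g g h h g h g g

h: 1 tree
g g h h g h g g: 429 trees
g g: 1 tree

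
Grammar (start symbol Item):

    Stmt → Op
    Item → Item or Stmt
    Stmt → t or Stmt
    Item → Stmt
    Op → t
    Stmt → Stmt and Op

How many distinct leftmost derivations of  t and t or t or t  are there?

Parse trees for t and t or t or t:
  [Item [Item [Stmt [Stmt [Op t]] and [Op t]]] or [Stmt t or [Stmt [Op t]]]]
  [Item [Item [Item [Stmt [Stmt [Op t]] and [Op t]]] or [Stmt [Op t]]] or [Stmt [Op t]]]

2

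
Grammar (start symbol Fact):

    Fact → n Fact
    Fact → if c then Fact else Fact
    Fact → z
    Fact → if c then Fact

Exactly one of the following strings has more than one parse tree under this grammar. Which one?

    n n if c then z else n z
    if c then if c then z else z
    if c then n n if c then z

n n if c then z else n z: 1 tree
if c then if c then z else z: 2 trees
if c then n n if c then z: 1 tree

if c then if c then z else z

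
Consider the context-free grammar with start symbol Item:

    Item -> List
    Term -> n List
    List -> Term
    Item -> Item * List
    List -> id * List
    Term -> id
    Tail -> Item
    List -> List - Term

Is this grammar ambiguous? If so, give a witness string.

Witness: id * id

Derivation 1: Item ⇒ List ⇒ id * List ⇒ id * Term ⇒ id * id
Derivation 2: Item ⇒ Item * List ⇒ List * List ⇒ Term * List ⇒ id * List ⇒ id * Term ⇒ id * id

Two distinct leftmost derivations for the same string.

Ambiguous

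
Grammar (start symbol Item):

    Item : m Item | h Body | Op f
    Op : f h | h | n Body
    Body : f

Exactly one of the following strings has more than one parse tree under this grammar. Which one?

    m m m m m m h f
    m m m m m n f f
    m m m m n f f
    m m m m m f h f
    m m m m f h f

m m m m m m h f

m m m m m m h f: 2 trees
m m m m m n f f: 1 tree
m m m m n f f: 1 tree
m m m m m f h f: 1 tree
m m m m f h f: 1 tree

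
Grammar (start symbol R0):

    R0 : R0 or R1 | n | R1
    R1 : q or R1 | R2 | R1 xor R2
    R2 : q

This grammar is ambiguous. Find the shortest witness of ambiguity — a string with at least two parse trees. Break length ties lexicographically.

length 1: no string has ≥2 trees
length 3: q or q has 2 parse trees

Two derivations of q or q:
  R0 ⇒ R0 or R1 ⇒ R1 or R1 ⇒ R2 or R1 ⇒ q or R1 ⇒ q or R2 ⇒ q or q
  R0 ⇒ R1 ⇒ q or R1 ⇒ q or R2 ⇒ q or q

q or q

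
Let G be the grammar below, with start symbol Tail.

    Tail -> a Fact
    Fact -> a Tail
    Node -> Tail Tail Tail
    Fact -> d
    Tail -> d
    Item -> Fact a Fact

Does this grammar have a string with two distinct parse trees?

Unambiguous

Only Tail, Fact are reachable from Tail; ignoring the rest: Each reachable nonterminal has at most one production per leading terminal, and all productions are right-linear; the derivation is determined token-by-token.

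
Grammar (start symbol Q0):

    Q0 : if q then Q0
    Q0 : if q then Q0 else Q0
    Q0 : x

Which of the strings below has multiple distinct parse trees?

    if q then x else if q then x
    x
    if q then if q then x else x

if q then if q then x else x

if q then x else if q then x: 1 tree
x: 1 tree
if q then if q then x else x: 2 trees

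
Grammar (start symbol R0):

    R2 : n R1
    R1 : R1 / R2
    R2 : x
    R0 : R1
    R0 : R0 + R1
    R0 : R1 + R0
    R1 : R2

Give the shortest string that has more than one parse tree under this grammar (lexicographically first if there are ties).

x + x

length 1: no string has ≥2 trees
length 2: no string has ≥2 trees
length 3: x + x has 2 parse trees

Two derivations of x + x:
  R0 ⇒ R0 + R1 ⇒ R1 + R1 ⇒ R2 + R1 ⇒ x + R1 ⇒ x + R2 ⇒ x + x
  R0 ⇒ R1 + R0 ⇒ R2 + R0 ⇒ x + R0 ⇒ x + R1 ⇒ x + R2 ⇒ x + x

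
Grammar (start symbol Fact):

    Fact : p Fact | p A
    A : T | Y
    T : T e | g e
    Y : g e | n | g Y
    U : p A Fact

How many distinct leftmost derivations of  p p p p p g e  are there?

Parse trees for p p p p p g e:
  [Fact p [Fact p [Fact p [Fact p [Fact p [A [T g e]]]]]]]
  [Fact p [Fact p [Fact p [Fact p [Fact p [A [Y g e]]]]]]]

2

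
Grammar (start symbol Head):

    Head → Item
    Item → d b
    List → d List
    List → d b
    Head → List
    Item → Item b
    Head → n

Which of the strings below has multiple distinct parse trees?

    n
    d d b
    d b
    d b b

d b

n: 1 tree
d d b: 1 tree
d b: 2 trees
d b b: 1 tree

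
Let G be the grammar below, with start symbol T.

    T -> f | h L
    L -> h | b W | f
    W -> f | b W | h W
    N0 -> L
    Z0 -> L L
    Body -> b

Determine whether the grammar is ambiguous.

Unambiguous

(N0, Z0, Body are unreachable from T, so their rules don't affect L(T).) Restricted to the reachable nonterminals, every rule has the form A → t or A → t B, and no two rules for the same A share a first terminal. The grammar encodes a DFA — one run per string.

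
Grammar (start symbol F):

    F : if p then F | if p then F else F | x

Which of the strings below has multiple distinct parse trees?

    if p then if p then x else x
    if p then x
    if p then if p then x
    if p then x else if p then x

if p then if p then x else x

if p then if p then x else x: 2 trees
if p then x: 1 tree
if p then if p then x: 1 tree
if p then x else if p then x: 1 tree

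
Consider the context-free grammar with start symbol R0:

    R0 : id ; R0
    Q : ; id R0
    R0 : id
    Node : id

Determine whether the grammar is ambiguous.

(Q, Node are unreachable from R0, so their rules don't affect L(R0).) The reachable grammar is A → atom sep A | atom. Each atom is followed by either the separator (recurse) or end-of-string (stop) — no choice point.

Unambiguous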